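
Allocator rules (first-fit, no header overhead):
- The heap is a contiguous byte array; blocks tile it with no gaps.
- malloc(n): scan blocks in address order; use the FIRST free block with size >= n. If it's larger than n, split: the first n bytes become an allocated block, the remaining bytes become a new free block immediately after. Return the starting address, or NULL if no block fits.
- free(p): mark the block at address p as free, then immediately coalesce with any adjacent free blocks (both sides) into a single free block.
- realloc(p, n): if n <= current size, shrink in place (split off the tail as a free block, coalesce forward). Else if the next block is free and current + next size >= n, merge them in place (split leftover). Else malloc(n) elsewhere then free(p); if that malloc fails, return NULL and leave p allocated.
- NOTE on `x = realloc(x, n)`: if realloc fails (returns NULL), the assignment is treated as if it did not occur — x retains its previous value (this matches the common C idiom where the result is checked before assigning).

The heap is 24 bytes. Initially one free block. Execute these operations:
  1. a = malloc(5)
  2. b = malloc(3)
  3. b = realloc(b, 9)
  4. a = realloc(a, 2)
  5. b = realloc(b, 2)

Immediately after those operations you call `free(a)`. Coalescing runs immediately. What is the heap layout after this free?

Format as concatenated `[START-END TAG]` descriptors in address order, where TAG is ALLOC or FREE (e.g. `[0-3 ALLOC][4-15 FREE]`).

Answer: [0-4 FREE][5-6 ALLOC][7-23 FREE]

Derivation:
Op 1: a = malloc(5) -> a = 0; heap: [0-4 ALLOC][5-23 FREE]
Op 2: b = malloc(3) -> b = 5; heap: [0-4 ALLOC][5-7 ALLOC][8-23 FREE]
Op 3: b = realloc(b, 9) -> b = 5; heap: [0-4 ALLOC][5-13 ALLOC][14-23 FREE]
Op 4: a = realloc(a, 2) -> a = 0; heap: [0-1 ALLOC][2-4 FREE][5-13 ALLOC][14-23 FREE]
Op 5: b = realloc(b, 2) -> b = 5; heap: [0-1 ALLOC][2-4 FREE][5-6 ALLOC][7-23 FREE]
free(a): a = 0 -> block [0-1 ALLOC]; mark free, coalesce with adjacent free neighbors -> [0-4 FREE][5-6 ALLOC][7-23 FREE]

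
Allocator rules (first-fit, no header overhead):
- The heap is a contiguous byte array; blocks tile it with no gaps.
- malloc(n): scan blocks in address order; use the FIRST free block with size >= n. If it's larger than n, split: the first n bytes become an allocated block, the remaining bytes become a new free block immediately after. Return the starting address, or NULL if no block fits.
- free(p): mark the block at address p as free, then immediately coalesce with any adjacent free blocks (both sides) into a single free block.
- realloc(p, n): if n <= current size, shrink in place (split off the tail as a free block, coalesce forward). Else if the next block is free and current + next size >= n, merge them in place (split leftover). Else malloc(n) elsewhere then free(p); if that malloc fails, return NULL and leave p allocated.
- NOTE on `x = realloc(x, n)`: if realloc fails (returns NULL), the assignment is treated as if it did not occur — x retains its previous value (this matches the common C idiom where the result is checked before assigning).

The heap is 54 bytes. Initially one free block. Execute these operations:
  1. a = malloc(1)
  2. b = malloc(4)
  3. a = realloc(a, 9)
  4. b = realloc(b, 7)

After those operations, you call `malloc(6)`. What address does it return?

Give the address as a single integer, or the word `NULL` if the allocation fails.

Op 1: a = malloc(1) -> a = 0; heap: [0-0 ALLOC][1-53 FREE]
Op 2: b = malloc(4) -> b = 1; heap: [0-0 ALLOC][1-4 ALLOC][5-53 FREE]
Op 3: a = realloc(a, 9) -> a = 5; heap: [0-0 FREE][1-4 ALLOC][5-13 ALLOC][14-53 FREE]
Op 4: b = realloc(b, 7) -> b = 14; heap: [0-4 FREE][5-13 ALLOC][14-20 ALLOC][21-53 FREE]
malloc(6): first-fit scan over [0-4 FREE][5-13 ALLOC][14-20 ALLOC][21-53 FREE] -> 21

Answer: 21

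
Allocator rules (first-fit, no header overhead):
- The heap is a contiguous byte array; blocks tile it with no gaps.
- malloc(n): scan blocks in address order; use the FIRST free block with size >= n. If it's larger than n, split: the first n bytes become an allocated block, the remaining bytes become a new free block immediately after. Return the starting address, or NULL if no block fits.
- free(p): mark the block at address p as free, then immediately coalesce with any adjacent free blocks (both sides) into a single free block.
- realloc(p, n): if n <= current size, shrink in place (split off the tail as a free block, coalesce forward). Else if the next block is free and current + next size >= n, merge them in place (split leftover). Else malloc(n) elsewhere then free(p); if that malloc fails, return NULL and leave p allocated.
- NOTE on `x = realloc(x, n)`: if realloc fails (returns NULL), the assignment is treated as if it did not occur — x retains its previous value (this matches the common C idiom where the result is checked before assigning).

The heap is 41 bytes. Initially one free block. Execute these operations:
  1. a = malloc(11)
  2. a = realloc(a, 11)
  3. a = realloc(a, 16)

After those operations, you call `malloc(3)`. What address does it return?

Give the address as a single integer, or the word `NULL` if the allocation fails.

Op 1: a = malloc(11) -> a = 0; heap: [0-10 ALLOC][11-40 FREE]
Op 2: a = realloc(a, 11) -> a = 0; heap: [0-10 ALLOC][11-40 FREE]
Op 3: a = realloc(a, 16) -> a = 0; heap: [0-15 ALLOC][16-40 FREE]
malloc(3): first-fit scan over [0-15 ALLOC][16-40 FREE] -> 16

Answer: 16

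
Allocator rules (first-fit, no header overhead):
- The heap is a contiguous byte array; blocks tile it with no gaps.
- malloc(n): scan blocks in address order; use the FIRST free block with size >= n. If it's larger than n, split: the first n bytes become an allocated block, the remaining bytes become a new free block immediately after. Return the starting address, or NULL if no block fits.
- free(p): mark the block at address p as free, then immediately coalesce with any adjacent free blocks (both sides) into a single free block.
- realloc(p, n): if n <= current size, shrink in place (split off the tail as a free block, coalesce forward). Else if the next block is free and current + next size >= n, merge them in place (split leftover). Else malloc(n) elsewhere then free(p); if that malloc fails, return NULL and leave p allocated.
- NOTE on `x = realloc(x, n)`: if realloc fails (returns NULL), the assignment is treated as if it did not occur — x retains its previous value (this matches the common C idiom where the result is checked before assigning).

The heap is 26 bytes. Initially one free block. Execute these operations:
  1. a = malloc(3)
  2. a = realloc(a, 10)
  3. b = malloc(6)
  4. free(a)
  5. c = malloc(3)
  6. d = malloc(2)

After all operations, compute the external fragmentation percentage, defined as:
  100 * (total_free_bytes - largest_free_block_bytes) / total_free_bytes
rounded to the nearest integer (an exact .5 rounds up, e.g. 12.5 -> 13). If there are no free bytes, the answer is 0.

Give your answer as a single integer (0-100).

Answer: 33

Derivation:
Op 1: a = malloc(3) -> a = 0; heap: [0-2 ALLOC][3-25 FREE]
Op 2: a = realloc(a, 10) -> a = 0; heap: [0-9 ALLOC][10-25 FREE]
Op 3: b = malloc(6) -> b = 10; heap: [0-9 ALLOC][10-15 ALLOC][16-25 FREE]
Op 4: free(a) -> (freed a); heap: [0-9 FREE][10-15 ALLOC][16-25 FREE]
Op 5: c = malloc(3) -> c = 0; heap: [0-2 ALLOC][3-9 FREE][10-15 ALLOC][16-25 FREE]
Op 6: d = malloc(2) -> d = 3; heap: [0-2 ALLOC][3-4 ALLOC][5-9 FREE][10-15 ALLOC][16-25 FREE]
Free blocks: [5 10] total_free=15 largest=10 -> 100*(15-10)/15 = 500/15 ≈ 33.333 -> rounds to 33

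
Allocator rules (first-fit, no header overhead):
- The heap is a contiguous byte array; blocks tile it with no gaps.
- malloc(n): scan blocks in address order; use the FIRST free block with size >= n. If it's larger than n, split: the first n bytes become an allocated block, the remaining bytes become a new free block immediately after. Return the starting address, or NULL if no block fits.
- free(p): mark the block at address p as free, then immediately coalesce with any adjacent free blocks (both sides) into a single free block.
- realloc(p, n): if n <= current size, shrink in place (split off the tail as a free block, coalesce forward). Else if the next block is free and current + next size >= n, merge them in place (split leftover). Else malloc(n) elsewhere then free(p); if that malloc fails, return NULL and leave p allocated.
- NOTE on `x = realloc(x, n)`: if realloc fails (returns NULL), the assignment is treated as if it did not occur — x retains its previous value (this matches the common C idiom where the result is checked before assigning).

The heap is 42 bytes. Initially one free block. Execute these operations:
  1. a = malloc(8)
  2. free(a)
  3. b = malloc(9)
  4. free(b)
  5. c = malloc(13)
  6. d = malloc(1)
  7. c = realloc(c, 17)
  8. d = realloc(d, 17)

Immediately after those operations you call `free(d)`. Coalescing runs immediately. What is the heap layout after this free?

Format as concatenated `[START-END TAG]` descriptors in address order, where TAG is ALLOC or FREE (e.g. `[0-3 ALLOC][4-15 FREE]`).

Op 1: a = malloc(8) -> a = 0; heap: [0-7 ALLOC][8-41 FREE]
Op 2: free(a) -> (freed a); heap: [0-41 FREE]
Op 3: b = malloc(9) -> b = 0; heap: [0-8 ALLOC][9-41 FREE]
Op 4: free(b) -> (freed b); heap: [0-41 FREE]
Op 5: c = malloc(13) -> c = 0; heap: [0-12 ALLOC][13-41 FREE]
Op 6: d = malloc(1) -> d = 13; heap: [0-12 ALLOC][13-13 ALLOC][14-41 FREE]
Op 7: c = realloc(c, 17) -> c = 14; heap: [0-12 FREE][13-13 ALLOC][14-30 ALLOC][31-41 FREE]
Op 8: d = realloc(d, 17) -> NULL (d unchanged); heap: [0-12 FREE][13-13 ALLOC][14-30 ALLOC][31-41 FREE]
free(d): d = 13 -> block [13-13 ALLOC]; mark free, coalesce with adjacent free neighbors -> [0-13 FREE][14-30 ALLOC][31-41 FREE]

Answer: [0-13 FREE][14-30 ALLOC][31-41 FREE]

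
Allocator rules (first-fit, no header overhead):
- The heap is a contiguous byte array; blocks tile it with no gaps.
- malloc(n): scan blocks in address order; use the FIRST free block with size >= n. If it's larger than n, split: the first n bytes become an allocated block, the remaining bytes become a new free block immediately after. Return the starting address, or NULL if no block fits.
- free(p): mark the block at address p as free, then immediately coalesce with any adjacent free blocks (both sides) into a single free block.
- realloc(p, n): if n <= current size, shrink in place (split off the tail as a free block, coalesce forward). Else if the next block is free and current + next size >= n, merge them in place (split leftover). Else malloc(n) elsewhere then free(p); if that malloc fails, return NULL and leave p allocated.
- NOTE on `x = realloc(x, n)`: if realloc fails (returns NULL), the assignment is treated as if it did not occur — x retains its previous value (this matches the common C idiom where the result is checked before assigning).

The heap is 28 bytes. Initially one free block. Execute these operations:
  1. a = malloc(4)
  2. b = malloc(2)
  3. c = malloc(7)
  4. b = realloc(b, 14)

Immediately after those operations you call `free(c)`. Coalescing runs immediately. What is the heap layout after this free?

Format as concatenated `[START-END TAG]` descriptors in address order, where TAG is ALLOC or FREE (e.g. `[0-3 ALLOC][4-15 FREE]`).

Answer: [0-3 ALLOC][4-12 FREE][13-26 ALLOC][27-27 FREE]

Derivation:
Op 1: a = malloc(4) -> a = 0; heap: [0-3 ALLOC][4-27 FREE]
Op 2: b = malloc(2) -> b = 4; heap: [0-3 ALLOC][4-5 ALLOC][6-27 FREE]
Op 3: c = malloc(7) -> c = 6; heap: [0-3 ALLOC][4-5 ALLOC][6-12 ALLOC][13-27 FREE]
Op 4: b = realloc(b, 14) -> b = 13; heap: [0-3 ALLOC][4-5 FREE][6-12 ALLOC][13-26 ALLOC][27-27 FREE]
free(c): c = 6 -> block [6-12 ALLOC]; mark free, coalesce with adjacent free neighbors -> [0-3 ALLOC][4-12 FREE][13-26 ALLOC][27-27 FREE]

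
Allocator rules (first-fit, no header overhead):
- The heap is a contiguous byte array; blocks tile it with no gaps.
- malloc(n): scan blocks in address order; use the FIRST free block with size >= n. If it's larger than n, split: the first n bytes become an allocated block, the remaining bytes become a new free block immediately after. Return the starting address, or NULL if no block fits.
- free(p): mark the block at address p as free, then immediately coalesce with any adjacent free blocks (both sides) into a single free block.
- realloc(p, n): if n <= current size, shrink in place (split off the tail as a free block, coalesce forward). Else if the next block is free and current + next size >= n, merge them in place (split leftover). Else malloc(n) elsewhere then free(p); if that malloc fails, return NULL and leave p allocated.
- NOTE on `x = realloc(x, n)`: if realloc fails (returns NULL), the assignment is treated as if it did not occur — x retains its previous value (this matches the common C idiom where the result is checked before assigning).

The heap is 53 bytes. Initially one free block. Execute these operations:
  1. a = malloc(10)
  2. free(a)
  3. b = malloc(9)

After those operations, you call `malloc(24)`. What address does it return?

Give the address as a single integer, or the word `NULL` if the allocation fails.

Op 1: a = malloc(10) -> a = 0; heap: [0-9 ALLOC][10-52 FREE]
Op 2: free(a) -> (freed a); heap: [0-52 FREE]
Op 3: b = malloc(9) -> b = 0; heap: [0-8 ALLOC][9-52 FREE]
malloc(24): first-fit scan over [0-8 ALLOC][9-52 FREE] -> 9

Answer: 9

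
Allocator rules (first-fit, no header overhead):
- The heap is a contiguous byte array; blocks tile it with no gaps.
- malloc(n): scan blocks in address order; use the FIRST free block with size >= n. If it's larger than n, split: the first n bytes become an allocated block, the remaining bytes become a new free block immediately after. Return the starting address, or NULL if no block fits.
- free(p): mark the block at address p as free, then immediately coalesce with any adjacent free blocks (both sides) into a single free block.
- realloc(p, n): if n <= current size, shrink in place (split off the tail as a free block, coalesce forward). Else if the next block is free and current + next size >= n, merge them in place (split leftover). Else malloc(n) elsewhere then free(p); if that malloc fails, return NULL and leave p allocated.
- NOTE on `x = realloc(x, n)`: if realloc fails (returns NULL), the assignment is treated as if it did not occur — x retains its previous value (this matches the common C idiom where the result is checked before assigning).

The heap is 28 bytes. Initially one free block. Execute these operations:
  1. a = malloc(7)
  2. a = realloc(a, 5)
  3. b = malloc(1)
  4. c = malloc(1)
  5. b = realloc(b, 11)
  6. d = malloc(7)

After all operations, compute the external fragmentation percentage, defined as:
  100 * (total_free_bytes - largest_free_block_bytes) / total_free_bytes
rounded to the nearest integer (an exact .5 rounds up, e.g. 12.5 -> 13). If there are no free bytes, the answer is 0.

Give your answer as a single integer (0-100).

Op 1: a = malloc(7) -> a = 0; heap: [0-6 ALLOC][7-27 FREE]
Op 2: a = realloc(a, 5) -> a = 0; heap: [0-4 ALLOC][5-27 FREE]
Op 3: b = malloc(1) -> b = 5; heap: [0-4 ALLOC][5-5 ALLOC][6-27 FREE]
Op 4: c = malloc(1) -> c = 6; heap: [0-4 ALLOC][5-5 ALLOC][6-6 ALLOC][7-27 FREE]
Op 5: b = realloc(b, 11) -> b = 7; heap: [0-4 ALLOC][5-5 FREE][6-6 ALLOC][7-17 ALLOC][18-27 FREE]
Op 6: d = malloc(7) -> d = 18; heap: [0-4 ALLOC][5-5 FREE][6-6 ALLOC][7-17 ALLOC][18-24 ALLOC][25-27 FREE]
Free blocks: [1 3] total_free=4 largest=3 -> 100*(4-3)/4 = 100/4 = 25

Answer: 25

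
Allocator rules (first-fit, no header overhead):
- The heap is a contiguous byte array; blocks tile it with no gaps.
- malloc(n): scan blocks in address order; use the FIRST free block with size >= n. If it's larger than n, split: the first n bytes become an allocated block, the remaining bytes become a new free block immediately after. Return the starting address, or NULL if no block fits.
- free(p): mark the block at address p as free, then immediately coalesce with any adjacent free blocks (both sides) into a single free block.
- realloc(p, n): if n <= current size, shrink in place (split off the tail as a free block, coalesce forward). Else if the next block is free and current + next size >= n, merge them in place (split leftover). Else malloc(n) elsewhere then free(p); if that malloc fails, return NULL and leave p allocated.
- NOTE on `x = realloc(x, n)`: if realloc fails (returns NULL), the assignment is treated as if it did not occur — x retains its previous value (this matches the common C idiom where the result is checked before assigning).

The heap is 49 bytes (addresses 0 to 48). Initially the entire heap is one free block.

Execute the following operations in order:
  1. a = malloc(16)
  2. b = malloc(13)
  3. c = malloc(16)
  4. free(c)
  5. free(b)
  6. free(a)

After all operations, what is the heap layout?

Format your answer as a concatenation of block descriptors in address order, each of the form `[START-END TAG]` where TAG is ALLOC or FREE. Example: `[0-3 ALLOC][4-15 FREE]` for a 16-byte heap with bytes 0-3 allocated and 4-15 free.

Answer: [0-48 FREE]

Derivation:
Op 1: a = malloc(16) -> a = 0; heap: [0-15 ALLOC][16-48 FREE]
Op 2: b = malloc(13) -> b = 16; heap: [0-15 ALLOC][16-28 ALLOC][29-48 FREE]
Op 3: c = malloc(16) -> c = 29; heap: [0-15 ALLOC][16-28 ALLOC][29-44 ALLOC][45-48 FREE]
Op 4: free(c) -> (freed c); heap: [0-15 ALLOC][16-28 ALLOC][29-48 FREE]
Op 5: free(b) -> (freed b); heap: [0-15 ALLOC][16-48 FREE]
Op 6: free(a) -> (freed a); heap: [0-48 FREE]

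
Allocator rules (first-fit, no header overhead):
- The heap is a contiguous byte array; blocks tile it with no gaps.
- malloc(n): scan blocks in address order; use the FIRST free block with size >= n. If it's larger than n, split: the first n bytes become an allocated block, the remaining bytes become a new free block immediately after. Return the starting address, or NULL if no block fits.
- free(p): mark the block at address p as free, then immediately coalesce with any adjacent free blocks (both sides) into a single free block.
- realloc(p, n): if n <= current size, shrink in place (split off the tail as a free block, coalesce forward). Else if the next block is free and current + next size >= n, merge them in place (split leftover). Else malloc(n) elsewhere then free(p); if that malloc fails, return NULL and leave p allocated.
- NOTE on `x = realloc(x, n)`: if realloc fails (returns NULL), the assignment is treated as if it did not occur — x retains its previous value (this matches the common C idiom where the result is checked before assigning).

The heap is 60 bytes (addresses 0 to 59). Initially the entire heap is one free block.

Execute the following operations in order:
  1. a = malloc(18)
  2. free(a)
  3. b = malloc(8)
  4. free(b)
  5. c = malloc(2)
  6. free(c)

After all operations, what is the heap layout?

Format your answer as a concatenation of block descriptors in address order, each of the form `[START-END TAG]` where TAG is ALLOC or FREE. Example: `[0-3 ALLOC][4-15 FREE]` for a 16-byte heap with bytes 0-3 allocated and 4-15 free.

Op 1: a = malloc(18) -> a = 0; heap: [0-17 ALLOC][18-59 FREE]
Op 2: free(a) -> (freed a); heap: [0-59 FREE]
Op 3: b = malloc(8) -> b = 0; heap: [0-7 ALLOC][8-59 FREE]
Op 4: free(b) -> (freed b); heap: [0-59 FREE]
Op 5: c = malloc(2) -> c = 0; heap: [0-1 ALLOC][2-59 FREE]
Op 6: free(c) -> (freed c); heap: [0-59 FREE]

Answer: [0-59 FREE]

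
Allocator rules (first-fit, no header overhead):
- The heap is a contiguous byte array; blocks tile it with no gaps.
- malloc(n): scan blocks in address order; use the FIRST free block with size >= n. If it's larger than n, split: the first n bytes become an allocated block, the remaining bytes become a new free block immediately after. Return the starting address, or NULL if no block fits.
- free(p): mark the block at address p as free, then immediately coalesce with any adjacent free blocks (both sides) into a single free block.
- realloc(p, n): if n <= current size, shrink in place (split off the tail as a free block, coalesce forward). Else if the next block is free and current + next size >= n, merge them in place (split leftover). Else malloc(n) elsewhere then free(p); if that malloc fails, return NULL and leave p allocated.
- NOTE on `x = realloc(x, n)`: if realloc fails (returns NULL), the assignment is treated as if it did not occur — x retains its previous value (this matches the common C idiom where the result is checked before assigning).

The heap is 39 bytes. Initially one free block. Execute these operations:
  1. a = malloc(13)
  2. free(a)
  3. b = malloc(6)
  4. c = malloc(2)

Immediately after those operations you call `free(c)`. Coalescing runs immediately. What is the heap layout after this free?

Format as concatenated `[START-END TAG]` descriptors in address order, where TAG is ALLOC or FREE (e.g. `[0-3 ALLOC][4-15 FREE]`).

Op 1: a = malloc(13) -> a = 0; heap: [0-12 ALLOC][13-38 FREE]
Op 2: free(a) -> (freed a); heap: [0-38 FREE]
Op 3: b = malloc(6) -> b = 0; heap: [0-5 ALLOC][6-38 FREE]
Op 4: c = malloc(2) -> c = 6; heap: [0-5 ALLOC][6-7 ALLOC][8-38 FREE]
free(c): c = 6 -> block [6-7 ALLOC]; mark free, coalesce with adjacent free neighbors -> [0-5 ALLOC][6-38 FREE]

Answer: [0-5 ALLOC][6-38 FREE]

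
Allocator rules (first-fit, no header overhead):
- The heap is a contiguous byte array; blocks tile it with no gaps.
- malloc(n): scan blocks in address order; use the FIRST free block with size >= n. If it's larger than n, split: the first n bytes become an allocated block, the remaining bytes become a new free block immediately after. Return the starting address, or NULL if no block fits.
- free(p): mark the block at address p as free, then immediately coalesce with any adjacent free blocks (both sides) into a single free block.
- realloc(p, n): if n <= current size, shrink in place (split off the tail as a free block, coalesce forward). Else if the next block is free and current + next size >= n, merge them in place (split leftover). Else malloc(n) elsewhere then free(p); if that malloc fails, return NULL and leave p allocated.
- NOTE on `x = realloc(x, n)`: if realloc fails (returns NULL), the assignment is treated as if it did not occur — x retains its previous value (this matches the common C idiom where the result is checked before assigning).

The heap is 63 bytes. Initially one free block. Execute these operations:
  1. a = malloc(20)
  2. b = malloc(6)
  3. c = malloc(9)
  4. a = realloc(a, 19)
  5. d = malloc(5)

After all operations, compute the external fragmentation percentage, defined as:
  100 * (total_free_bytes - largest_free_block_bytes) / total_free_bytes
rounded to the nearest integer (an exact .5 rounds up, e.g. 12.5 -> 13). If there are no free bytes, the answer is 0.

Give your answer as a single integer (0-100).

Op 1: a = malloc(20) -> a = 0; heap: [0-19 ALLOC][20-62 FREE]
Op 2: b = malloc(6) -> b = 20; heap: [0-19 ALLOC][20-25 ALLOC][26-62 FREE]
Op 3: c = malloc(9) -> c = 26; heap: [0-19 ALLOC][20-25 ALLOC][26-34 ALLOC][35-62 FREE]
Op 4: a = realloc(a, 19) -> a = 0; heap: [0-18 ALLOC][19-19 FREE][20-25 ALLOC][26-34 ALLOC][35-62 FREE]
Op 5: d = malloc(5) -> d = 35; heap: [0-18 ALLOC][19-19 FREE][20-25 ALLOC][26-34 ALLOC][35-39 ALLOC][40-62 FREE]
Free blocks: [1 23] total_free=24 largest=23 -> 100*(24-23)/24 = 100/24 ≈ 4.167 -> rounds to 4

Answer: 4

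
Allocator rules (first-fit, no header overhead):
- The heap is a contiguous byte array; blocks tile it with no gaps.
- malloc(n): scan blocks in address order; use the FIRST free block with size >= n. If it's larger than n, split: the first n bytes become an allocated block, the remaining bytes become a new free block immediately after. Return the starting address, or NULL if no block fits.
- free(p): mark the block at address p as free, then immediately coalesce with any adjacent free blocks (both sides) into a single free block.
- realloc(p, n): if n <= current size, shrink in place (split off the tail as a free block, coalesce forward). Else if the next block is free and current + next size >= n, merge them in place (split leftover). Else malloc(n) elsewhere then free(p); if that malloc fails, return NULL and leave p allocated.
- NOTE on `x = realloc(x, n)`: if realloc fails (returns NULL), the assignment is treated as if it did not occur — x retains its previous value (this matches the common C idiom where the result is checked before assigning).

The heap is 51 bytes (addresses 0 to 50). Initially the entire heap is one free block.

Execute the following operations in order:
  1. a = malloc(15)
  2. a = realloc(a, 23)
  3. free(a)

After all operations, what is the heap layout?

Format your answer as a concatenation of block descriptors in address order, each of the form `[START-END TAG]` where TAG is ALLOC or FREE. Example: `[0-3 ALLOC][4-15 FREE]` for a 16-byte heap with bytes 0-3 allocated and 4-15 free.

Answer: [0-50 FREE]

Derivation:
Op 1: a = malloc(15) -> a = 0; heap: [0-14 ALLOC][15-50 FREE]
Op 2: a = realloc(a, 23) -> a = 0; heap: [0-22 ALLOC][23-50 FREE]
Op 3: free(a) -> (freed a); heap: [0-50 FREE]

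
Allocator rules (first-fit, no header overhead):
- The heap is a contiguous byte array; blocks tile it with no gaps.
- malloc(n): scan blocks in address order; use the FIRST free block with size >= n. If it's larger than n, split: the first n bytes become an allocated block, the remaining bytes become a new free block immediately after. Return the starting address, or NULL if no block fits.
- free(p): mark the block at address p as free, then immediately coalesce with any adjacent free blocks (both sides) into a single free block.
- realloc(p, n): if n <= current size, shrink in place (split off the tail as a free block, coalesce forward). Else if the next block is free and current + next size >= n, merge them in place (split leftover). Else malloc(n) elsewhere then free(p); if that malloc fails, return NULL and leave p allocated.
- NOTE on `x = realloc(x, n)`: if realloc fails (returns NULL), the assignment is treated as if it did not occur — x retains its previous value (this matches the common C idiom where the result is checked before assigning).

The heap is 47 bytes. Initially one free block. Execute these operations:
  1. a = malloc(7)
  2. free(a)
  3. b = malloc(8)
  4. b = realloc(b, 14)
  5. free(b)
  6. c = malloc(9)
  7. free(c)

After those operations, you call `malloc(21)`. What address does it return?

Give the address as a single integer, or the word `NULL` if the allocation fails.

Op 1: a = malloc(7) -> a = 0; heap: [0-6 ALLOC][7-46 FREE]
Op 2: free(a) -> (freed a); heap: [0-46 FREE]
Op 3: b = malloc(8) -> b = 0; heap: [0-7 ALLOC][8-46 FREE]
Op 4: b = realloc(b, 14) -> b = 0; heap: [0-13 ALLOC][14-46 FREE]
Op 5: free(b) -> (freed b); heap: [0-46 FREE]
Op 6: c = malloc(9) -> c = 0; heap: [0-8 ALLOC][9-46 FREE]
Op 7: free(c) -> (freed c); heap: [0-46 FREE]
malloc(21): first-fit scan over [0-46 FREE] -> 0

Answer: 0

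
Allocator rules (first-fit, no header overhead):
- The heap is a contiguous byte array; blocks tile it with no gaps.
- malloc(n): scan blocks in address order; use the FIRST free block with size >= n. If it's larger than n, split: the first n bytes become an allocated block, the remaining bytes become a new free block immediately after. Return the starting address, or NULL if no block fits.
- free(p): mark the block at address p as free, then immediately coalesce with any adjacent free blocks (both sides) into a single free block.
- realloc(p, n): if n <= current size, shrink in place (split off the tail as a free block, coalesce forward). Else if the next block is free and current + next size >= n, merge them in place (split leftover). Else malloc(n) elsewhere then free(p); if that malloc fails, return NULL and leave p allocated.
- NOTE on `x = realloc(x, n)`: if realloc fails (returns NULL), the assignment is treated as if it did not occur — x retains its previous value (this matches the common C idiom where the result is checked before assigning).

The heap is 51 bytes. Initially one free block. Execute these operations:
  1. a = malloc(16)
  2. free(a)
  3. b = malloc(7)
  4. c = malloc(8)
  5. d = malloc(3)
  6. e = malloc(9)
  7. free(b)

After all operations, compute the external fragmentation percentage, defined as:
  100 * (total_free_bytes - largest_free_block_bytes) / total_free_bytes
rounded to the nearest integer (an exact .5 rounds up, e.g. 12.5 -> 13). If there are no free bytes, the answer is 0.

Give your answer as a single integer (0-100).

Op 1: a = malloc(16) -> a = 0; heap: [0-15 ALLOC][16-50 FREE]
Op 2: free(a) -> (freed a); heap: [0-50 FREE]
Op 3: b = malloc(7) -> b = 0; heap: [0-6 ALLOC][7-50 FREE]
Op 4: c = malloc(8) -> c = 7; heap: [0-6 ALLOC][7-14 ALLOC][15-50 FREE]
Op 5: d = malloc(3) -> d = 15; heap: [0-6 ALLOC][7-14 ALLOC][15-17 ALLOC][18-50 FREE]
Op 6: e = malloc(9) -> e = 18; heap: [0-6 ALLOC][7-14 ALLOC][15-17 ALLOC][18-26 ALLOC][27-50 FREE]
Op 7: free(b) -> (freed b); heap: [0-6 FREE][7-14 ALLOC][15-17 ALLOC][18-26 ALLOC][27-50 FREE]
Free blocks: [7 24] total_free=31 largest=24 -> 100*(31-24)/31 = 700/31 ≈ 22.581 -> rounds to 23

Answer: 23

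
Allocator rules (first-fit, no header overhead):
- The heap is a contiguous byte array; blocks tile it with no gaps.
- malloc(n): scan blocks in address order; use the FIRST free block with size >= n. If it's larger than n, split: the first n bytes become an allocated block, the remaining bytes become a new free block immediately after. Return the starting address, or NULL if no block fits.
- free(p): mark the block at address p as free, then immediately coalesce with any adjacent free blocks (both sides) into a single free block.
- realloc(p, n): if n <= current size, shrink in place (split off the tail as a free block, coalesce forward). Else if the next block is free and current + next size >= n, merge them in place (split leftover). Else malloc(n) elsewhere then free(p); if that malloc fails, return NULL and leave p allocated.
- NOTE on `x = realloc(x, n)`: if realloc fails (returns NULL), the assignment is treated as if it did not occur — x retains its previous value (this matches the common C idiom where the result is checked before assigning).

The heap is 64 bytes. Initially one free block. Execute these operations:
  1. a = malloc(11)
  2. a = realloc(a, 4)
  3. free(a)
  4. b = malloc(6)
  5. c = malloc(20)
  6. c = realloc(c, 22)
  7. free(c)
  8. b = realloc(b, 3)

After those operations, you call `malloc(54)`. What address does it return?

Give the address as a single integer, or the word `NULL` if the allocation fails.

Answer: 3

Derivation:
Op 1: a = malloc(11) -> a = 0; heap: [0-10 ALLOC][11-63 FREE]
Op 2: a = realloc(a, 4) -> a = 0; heap: [0-3 ALLOC][4-63 FREE]
Op 3: free(a) -> (freed a); heap: [0-63 FREE]
Op 4: b = malloc(6) -> b = 0; heap: [0-5 ALLOC][6-63 FREE]
Op 5: c = malloc(20) -> c = 6; heap: [0-5 ALLOC][6-25 ALLOC][26-63 FREE]
Op 6: c = realloc(c, 22) -> c = 6; heap: [0-5 ALLOC][6-27 ALLOC][28-63 FREE]
Op 7: free(c) -> (freed c); heap: [0-5 ALLOC][6-63 FREE]
Op 8: b = realloc(b, 3) -> b = 0; heap: [0-2 ALLOC][3-63 FREE]
malloc(54): first-fit scan over [0-2 ALLOC][3-63 FREE] -> 3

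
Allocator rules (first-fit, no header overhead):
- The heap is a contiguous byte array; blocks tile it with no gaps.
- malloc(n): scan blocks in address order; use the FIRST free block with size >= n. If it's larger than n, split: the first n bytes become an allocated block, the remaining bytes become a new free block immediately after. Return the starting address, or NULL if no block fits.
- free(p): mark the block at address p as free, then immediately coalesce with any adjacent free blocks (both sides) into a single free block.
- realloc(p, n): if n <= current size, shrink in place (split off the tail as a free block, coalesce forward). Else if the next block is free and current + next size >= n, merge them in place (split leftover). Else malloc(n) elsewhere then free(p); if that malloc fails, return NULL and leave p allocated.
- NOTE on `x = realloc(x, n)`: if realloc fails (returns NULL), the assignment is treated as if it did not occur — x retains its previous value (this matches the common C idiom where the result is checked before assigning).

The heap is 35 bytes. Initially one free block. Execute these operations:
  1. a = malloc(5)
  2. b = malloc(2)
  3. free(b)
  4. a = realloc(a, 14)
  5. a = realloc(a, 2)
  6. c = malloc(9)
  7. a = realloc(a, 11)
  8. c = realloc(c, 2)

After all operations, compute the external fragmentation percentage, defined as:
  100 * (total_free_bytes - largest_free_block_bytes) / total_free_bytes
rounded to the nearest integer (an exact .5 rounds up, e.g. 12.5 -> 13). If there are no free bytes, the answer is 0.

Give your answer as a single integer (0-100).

Op 1: a = malloc(5) -> a = 0; heap: [0-4 ALLOC][5-34 FREE]
Op 2: b = malloc(2) -> b = 5; heap: [0-4 ALLOC][5-6 ALLOC][7-34 FREE]
Op 3: free(b) -> (freed b); heap: [0-4 ALLOC][5-34 FREE]
Op 4: a = realloc(a, 14) -> a = 0; heap: [0-13 ALLOC][14-34 FREE]
Op 5: a = realloc(a, 2) -> a = 0; heap: [0-1 ALLOC][2-34 FREE]
Op 6: c = malloc(9) -> c = 2; heap: [0-1 ALLOC][2-10 ALLOC][11-34 FREE]
Op 7: a = realloc(a, 11) -> a = 11; heap: [0-1 FREE][2-10 ALLOC][11-21 ALLOC][22-34 FREE]
Op 8: c = realloc(c, 2) -> c = 2; heap: [0-1 FREE][2-3 ALLOC][4-10 FREE][11-21 ALLOC][22-34 FREE]
Free blocks: [2 7 13] total_free=22 largest=13 -> 100*(22-13)/22 = 900/22 ≈ 40.909 -> rounds to 41

Answer: 41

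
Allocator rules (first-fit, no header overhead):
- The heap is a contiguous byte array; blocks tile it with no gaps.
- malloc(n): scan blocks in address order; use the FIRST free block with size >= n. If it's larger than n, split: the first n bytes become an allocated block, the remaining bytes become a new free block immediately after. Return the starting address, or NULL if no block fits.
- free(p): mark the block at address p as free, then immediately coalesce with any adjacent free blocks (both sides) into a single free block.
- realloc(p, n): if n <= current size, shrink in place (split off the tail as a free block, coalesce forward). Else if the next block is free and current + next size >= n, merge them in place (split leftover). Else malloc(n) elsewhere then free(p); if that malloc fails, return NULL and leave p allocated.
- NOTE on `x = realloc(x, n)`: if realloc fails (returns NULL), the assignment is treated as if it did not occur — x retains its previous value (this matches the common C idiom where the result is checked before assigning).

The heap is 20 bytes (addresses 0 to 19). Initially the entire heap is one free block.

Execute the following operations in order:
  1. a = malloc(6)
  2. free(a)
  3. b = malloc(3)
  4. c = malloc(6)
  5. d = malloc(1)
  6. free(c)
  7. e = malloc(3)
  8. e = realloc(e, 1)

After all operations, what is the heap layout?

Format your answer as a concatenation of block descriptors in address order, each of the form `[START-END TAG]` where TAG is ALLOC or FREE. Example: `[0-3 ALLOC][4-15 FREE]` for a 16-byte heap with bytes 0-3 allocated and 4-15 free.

Op 1: a = malloc(6) -> a = 0; heap: [0-5 ALLOC][6-19 FREE]
Op 2: free(a) -> (freed a); heap: [0-19 FREE]
Op 3: b = malloc(3) -> b = 0; heap: [0-2 ALLOC][3-19 FREE]
Op 4: c = malloc(6) -> c = 3; heap: [0-2 ALLOC][3-8 ALLOC][9-19 FREE]
Op 5: d = malloc(1) -> d = 9; heap: [0-2 ALLOC][3-8 ALLOC][9-9 ALLOC][10-19 FREE]
Op 6: free(c) -> (freed c); heap: [0-2 ALLOC][3-8 FREE][9-9 ALLOC][10-19 FREE]
Op 7: e = malloc(3) -> e = 3; heap: [0-2 ALLOC][3-5 ALLOC][6-8 FREE][9-9 ALLOC][10-19 FREE]
Op 8: e = realloc(e, 1) -> e = 3; heap: [0-2 ALLOC][3-3 ALLOC][4-8 FREE][9-9 ALLOC][10-19 FREE]

Answer: [0-2 ALLOC][3-3 ALLOC][4-8 FREE][9-9 ALLOC][10-19 FREE]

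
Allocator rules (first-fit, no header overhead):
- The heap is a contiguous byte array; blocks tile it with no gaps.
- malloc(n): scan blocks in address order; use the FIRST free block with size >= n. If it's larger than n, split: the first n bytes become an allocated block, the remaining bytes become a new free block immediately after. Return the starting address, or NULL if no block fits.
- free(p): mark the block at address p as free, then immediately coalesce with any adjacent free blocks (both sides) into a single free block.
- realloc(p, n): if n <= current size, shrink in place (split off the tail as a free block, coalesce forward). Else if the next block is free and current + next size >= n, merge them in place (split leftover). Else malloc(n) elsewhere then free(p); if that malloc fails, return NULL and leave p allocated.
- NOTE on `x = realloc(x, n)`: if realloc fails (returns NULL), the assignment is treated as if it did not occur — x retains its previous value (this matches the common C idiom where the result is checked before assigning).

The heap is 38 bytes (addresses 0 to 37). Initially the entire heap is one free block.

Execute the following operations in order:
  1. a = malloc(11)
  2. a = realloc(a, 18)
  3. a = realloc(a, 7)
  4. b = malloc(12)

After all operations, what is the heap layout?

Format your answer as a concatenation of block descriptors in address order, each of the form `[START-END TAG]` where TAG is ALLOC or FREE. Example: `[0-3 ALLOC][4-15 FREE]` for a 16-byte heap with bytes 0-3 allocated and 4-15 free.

Op 1: a = malloc(11) -> a = 0; heap: [0-10 ALLOC][11-37 FREE]
Op 2: a = realloc(a, 18) -> a = 0; heap: [0-17 ALLOC][18-37 FREE]
Op 3: a = realloc(a, 7) -> a = 0; heap: [0-6 ALLOC][7-37 FREE]
Op 4: b = malloc(12) -> b = 7; heap: [0-6 ALLOC][7-18 ALLOC][19-37 FREE]

Answer: [0-6 ALLOC][7-18 ALLOC][19-37 FREE]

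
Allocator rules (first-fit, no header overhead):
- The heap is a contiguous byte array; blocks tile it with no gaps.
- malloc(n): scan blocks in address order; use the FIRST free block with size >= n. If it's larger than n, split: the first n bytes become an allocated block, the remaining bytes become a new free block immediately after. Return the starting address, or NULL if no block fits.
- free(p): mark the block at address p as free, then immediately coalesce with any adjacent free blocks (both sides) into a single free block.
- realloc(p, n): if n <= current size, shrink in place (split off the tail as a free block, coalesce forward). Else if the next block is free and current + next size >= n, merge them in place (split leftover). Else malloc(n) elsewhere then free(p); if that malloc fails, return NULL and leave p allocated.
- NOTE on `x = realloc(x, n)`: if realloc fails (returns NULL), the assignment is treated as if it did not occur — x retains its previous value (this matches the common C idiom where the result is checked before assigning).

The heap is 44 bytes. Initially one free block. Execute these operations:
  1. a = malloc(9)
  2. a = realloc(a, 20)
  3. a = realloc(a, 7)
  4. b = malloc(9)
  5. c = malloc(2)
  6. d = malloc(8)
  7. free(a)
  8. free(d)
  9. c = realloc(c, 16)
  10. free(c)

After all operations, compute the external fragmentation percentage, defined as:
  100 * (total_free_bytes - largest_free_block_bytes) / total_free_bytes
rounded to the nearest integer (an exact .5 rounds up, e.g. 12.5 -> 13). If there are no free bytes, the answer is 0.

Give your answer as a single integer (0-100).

Answer: 20

Derivation:
Op 1: a = malloc(9) -> a = 0; heap: [0-8 ALLOC][9-43 FREE]
Op 2: a = realloc(a, 20) -> a = 0; heap: [0-19 ALLOC][20-43 FREE]
Op 3: a = realloc(a, 7) -> a = 0; heap: [0-6 ALLOC][7-43 FREE]
Op 4: b = malloc(9) -> b = 7; heap: [0-6 ALLOC][7-15 ALLOC][16-43 FREE]
Op 5: c = malloc(2) -> c = 16; heap: [0-6 ALLOC][7-15 ALLOC][16-17 ALLOC][18-43 FREE]
Op 6: d = malloc(8) -> d = 18; heap: [0-6 ALLOC][7-15 ALLOC][16-17 ALLOC][18-25 ALLOC][26-43 FREE]
Op 7: free(a) -> (freed a); heap: [0-6 FREE][7-15 ALLOC][16-17 ALLOC][18-25 ALLOC][26-43 FREE]
Op 8: free(d) -> (freed d); heap: [0-6 FREE][7-15 ALLOC][16-17 ALLOC][18-43 FREE]
Op 9: c = realloc(c, 16) -> c = 16; heap: [0-6 FREE][7-15 ALLOC][16-31 ALLOC][32-43 FREE]
Op 10: free(c) -> (freed c); heap: [0-6 FREE][7-15 ALLOC][16-43 FREE]
Free blocks: [7 28] total_free=35 largest=28 -> 100*(35-28)/35 = 700/35 = 20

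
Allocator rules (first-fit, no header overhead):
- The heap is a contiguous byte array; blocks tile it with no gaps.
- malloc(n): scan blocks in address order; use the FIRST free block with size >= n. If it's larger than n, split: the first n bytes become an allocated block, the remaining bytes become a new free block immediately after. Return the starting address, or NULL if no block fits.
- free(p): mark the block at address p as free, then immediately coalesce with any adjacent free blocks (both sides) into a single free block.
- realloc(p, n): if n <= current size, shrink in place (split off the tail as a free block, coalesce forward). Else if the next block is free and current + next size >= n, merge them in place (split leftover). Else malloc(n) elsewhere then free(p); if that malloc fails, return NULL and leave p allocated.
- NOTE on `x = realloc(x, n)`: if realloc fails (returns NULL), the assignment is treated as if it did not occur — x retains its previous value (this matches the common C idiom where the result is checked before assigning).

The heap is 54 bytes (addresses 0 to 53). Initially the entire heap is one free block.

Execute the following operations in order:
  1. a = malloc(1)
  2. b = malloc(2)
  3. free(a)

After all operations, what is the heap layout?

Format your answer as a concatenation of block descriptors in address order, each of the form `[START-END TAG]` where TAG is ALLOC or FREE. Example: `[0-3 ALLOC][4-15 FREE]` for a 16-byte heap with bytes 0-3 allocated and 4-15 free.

Answer: [0-0 FREE][1-2 ALLOC][3-53 FREE]

Derivation:
Op 1: a = malloc(1) -> a = 0; heap: [0-0 ALLOC][1-53 FREE]
Op 2: b = malloc(2) -> b = 1; heap: [0-0 ALLOC][1-2 ALLOC][3-53 FREE]
Op 3: free(a) -> (freed a); heap: [0-0 FREE][1-2 ALLOC][3-53 FREE]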